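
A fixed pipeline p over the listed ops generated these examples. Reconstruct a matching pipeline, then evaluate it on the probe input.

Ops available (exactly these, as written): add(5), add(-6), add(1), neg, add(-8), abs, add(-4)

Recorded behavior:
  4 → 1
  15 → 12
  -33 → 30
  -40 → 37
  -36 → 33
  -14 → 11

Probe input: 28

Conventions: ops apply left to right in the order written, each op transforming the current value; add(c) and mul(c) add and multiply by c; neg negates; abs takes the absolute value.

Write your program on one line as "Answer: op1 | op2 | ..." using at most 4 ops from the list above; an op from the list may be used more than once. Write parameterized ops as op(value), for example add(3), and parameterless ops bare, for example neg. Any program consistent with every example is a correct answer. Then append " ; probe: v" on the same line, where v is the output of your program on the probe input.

abs | add(-8) | add(5) ; probe: 25

Check, running the answer program on each example:
  4 -> 4 -> -4 -> 1
  15 -> 15 -> 7 -> 12
  -33 -> 33 -> 25 -> 30
  -40 -> 40 -> 32 -> 37
  -36 -> 36 -> 28 -> 33
  -14 -> 14 -> 6 -> 11
  probe: 28 -> 28 -> 20 -> 25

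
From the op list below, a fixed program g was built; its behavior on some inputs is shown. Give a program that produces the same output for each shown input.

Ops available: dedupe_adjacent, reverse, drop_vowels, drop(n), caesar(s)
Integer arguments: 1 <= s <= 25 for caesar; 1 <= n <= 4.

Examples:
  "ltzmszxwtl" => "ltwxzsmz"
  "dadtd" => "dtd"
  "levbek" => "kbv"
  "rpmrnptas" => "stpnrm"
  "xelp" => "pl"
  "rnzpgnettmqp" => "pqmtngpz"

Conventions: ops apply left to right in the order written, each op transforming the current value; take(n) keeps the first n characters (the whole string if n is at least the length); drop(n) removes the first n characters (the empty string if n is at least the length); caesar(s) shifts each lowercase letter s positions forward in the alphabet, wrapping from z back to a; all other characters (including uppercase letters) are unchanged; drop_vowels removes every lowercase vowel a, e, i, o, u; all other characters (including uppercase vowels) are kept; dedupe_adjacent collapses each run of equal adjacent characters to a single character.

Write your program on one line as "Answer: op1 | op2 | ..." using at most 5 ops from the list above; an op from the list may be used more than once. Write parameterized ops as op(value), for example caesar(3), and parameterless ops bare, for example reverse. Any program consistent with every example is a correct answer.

drop(2) | dedupe_adjacent | reverse | drop_vowels

Check, running the answer program on each example:
  "ltzmszxwtl" -> "zmszxwtl" -> "zmszxwtl" -> "ltwxzsmz" -> "ltwxzsmz"
  "dadtd" -> "dtd" -> "dtd" -> "dtd" -> "dtd"
  "levbek" -> "vbek" -> "vbek" -> "kebv" -> "kbv"
  "rpmrnptas" -> "mrnptas" -> "mrnptas" -> "satpnrm" -> "stpnrm"
  "xelp" -> "lp" -> "lp" -> "pl" -> "pl"
  "rnzpgnettmqp" -> "zpgnettmqp" -> "zpgnetmqp" -> "pqmtengpz" -> "pqmtngpz"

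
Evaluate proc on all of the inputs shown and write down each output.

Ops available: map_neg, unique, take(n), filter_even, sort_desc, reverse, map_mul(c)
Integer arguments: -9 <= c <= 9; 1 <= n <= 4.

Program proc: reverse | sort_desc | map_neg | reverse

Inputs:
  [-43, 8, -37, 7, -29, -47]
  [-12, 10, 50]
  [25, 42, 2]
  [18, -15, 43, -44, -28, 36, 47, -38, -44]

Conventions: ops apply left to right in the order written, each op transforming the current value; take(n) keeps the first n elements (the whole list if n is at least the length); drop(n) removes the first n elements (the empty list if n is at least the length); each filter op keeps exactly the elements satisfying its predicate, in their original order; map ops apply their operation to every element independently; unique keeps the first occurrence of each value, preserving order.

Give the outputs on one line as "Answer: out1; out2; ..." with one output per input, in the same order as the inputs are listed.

Execution, op by op:
  [-43, 8, -37, 7, -29, -47] -> [-47, -29, 7, -37, 8, -43] -> [8, 7, -29, -37, -43, -47] -> [-8, -7, 29, 37, 43, 47] -> [47, 43, 37, 29, -7, -8]
  [-12, 10, 50] -> [50, 10, -12] -> [50, 10, -12] -> [-50, -10, 12] -> [12, -10, -50]
  [25, 42, 2] -> [2, 42, 25] -> [42, 25, 2] -> [-42, -25, -2] -> [-2, -25, -42]
  [18, -15, 43, -44, -28, 36, 47, -38, -44] -> [-44, -38, 47, 36, -28, -44, 43, -15, 18] -> [47, 43, 36, 18, -15, -28, -38, -44, -44] -> [-47, -43, -36, -18, 15, 28, 38, 44, 44] -> [44, 44, 38, 28, 15, -18, -36, -43, -47]

[47, 43, 37, 29, -7, -8]; [12, -10, -50]; [-2, -25, -42]; [44, 44, 38, 28, 15, -18, -36, -43, -47]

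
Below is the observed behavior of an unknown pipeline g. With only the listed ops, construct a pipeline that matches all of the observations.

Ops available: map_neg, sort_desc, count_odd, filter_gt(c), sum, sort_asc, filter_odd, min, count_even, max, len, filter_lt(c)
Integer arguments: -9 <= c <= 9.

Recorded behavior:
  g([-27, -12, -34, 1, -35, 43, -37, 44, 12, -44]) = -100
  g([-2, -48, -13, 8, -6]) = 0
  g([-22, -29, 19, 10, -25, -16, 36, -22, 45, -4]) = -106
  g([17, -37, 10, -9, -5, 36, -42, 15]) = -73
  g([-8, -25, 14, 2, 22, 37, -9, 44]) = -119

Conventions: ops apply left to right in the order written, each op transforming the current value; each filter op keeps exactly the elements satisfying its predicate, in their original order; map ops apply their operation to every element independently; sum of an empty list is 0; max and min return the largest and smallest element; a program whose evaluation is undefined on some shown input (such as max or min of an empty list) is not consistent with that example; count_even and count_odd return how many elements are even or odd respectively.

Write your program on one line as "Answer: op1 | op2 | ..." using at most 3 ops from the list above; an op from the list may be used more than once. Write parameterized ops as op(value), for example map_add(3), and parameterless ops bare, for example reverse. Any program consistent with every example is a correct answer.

filter_gt(-7) | map_neg | sum

Check, running the answer program on each example:
  [-27, -12, -34, 1, -35, 43, -37, 44, 12, -44] -> [1, 43, 44, 12] -> [-1, -43, -44, -12] -> -100
  [-2, -48, -13, 8, -6] -> [-2, 8, -6] -> [2, -8, 6] -> 0
  [-22, -29, 19, 10, -25, -16, 36, -22, 45, -4] -> [19, 10, 36, 45, -4] -> [-19, -10, -36, -45, 4] -> -106
  [17, -37, 10, -9, -5, 36, -42, 15] -> [17, 10, -5, 36, 15] -> [-17, -10, 5, -36, -15] -> -73
  [-8, -25, 14, 2, 22, 37, -9, 44] -> [14, 2, 22, 37, 44] -> [-14, -2, -22, -37, -44] -> -119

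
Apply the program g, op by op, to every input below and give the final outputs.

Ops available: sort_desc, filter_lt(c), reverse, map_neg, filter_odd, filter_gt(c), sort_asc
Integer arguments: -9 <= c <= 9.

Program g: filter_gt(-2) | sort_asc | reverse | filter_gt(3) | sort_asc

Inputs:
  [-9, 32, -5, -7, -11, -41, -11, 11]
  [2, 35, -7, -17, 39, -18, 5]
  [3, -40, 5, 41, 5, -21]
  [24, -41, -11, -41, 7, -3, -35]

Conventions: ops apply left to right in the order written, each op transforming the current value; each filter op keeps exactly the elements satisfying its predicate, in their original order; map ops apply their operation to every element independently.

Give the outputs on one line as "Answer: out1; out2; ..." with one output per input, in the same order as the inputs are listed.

Execution, op by op:
  [-9, 32, -5, -7, -11, -41, -11, 11] -> [32, 11] -> [11, 32] -> [32, 11] -> [32, 11] -> [11, 32]
  [2, 35, -7, -17, 39, -18, 5] -> [2, 35, 39, 5] -> [2, 5, 35, 39] -> [39, 35, 5, 2] -> [39, 35, 5] -> [5, 35, 39]
  [3, -40, 5, 41, 5, -21] -> [3, 5, 41, 5] -> [3, 5, 5, 41] -> [41, 5, 5, 3] -> [41, 5, 5] -> [5, 5, 41]
  [24, -41, -11, -41, 7, -3, -35] -> [24, 7] -> [7, 24] -> [24, 7] -> [24, 7] -> [7, 24]

[11, 32]; [5, 35, 39]; [5, 5, 41]; [7, 24]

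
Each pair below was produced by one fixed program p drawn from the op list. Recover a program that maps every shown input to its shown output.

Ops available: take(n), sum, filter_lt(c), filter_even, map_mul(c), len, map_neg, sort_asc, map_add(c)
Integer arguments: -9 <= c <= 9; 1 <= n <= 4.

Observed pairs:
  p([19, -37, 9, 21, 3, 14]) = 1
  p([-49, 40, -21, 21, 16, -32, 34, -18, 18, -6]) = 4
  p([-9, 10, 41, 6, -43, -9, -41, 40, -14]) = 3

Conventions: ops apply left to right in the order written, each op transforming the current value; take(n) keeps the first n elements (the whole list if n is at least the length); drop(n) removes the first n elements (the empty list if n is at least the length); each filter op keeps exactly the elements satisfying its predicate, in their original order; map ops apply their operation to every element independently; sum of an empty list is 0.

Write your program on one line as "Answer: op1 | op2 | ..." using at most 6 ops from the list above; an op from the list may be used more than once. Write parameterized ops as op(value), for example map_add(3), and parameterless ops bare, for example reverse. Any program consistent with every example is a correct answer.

map_neg | filter_even | sort_asc | filter_lt(-5) | len

Check, running the answer program on each example:
  [19, -37, 9, 21, 3, 14] -> [-19, 37, -9, -21, -3, -14] -> [-14] -> [-14] -> [-14] -> 1
  [-49, 40, -21, 21, 16, -32, 34, -18, 18, -6] -> [49, -40, 21, -21, -16, 32, -34, 18, -18, 6] -> [-40, -16, 32, -34, 18, -18, 6] -> [-40, -34, -18, -16, 6, 18, 32] -> [-40, -34, -18, -16] -> 4
  [-9, 10, 41, 6, -43, -9, -41, 40, -14] -> [9, -10, -41, -6, 43, 9, 41, -40, 14] -> [-10, -6, -40, 14] -> [-40, -10, -6, 14] -> [-40, -10, -6] -> 3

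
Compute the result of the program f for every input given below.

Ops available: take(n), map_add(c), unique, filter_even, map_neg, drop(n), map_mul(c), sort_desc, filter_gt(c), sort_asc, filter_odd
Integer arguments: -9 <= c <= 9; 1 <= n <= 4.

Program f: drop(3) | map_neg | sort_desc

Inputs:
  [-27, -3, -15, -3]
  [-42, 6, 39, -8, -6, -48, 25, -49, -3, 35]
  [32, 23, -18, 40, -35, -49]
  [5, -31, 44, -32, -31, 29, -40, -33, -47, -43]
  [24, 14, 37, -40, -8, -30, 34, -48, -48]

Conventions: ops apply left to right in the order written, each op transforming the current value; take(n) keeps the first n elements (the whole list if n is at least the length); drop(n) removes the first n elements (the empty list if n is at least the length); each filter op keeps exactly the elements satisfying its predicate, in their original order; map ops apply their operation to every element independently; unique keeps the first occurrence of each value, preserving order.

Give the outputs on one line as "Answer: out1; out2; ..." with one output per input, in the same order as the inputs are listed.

[3]; [49, 48, 8, 6, 3, -25, -35]; [49, 35, -40]; [47, 43, 40, 33, 32, 31, -29]; [48, 48, 40, 30, 8, -34]

Execution, op by op:
  [-27, -3, -15, -3] -> [-3] -> [3] -> [3]
  [-42, 6, 39, -8, -6, -48, 25, -49, -3, 35] -> [-8, -6, -48, 25, -49, -3, 35] -> [8, 6, 48, -25, 49, 3, -35] -> [49, 48, 8, 6, 3, -25, -35]
  [32, 23, -18, 40, -35, -49] -> [40, -35, -49] -> [-40, 35, 49] -> [49, 35, -40]
  [5, -31, 44, -32, -31, 29, -40, -33, -47, -43] -> [-32, -31, 29, -40, -33, -47, -43] -> [32, 31, -29, 40, 33, 47, 43] -> [47, 43, 40, 33, 32, 31, -29]
  [24, 14, 37, -40, -8, -30, 34, -48, -48] -> [-40, -8, -30, 34, -48, -48] -> [40, 8, 30, -34, 48, 48] -> [48, 48, 40, 30, 8, -34]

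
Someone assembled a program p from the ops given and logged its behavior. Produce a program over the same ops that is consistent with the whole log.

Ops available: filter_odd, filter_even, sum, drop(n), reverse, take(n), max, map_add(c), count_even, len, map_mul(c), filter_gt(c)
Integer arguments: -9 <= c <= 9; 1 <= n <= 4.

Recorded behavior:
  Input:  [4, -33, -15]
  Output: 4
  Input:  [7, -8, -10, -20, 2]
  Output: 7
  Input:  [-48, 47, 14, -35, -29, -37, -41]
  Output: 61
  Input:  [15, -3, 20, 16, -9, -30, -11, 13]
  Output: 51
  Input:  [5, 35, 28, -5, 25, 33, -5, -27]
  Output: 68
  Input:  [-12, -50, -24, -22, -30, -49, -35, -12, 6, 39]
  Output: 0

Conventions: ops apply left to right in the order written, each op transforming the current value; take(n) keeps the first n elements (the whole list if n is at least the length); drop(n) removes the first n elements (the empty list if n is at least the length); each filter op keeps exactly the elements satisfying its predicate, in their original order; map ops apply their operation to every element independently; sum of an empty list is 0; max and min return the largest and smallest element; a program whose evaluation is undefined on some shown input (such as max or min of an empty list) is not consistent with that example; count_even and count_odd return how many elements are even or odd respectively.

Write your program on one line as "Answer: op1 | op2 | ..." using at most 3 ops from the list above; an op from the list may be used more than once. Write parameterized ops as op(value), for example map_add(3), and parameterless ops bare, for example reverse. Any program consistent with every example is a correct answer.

take(4) | filter_gt(0) | sum

Check, running the answer program on each example:
  [4, -33, -15] -> [4, -33, -15] -> [4] -> 4
  [7, -8, -10, -20, 2] -> [7, -8, -10, -20] -> [7] -> 7
  [-48, 47, 14, -35, -29, -37, -41] -> [-48, 47, 14, -35] -> [47, 14] -> 61
  [15, -3, 20, 16, -9, -30, -11, 13] -> [15, -3, 20, 16] -> [15, 20, 16] -> 51
  [5, 35, 28, -5, 25, 33, -5, -27] -> [5, 35, 28, -5] -> [5, 35, 28] -> 68
  [-12, -50, -24, -22, -30, -49, -35, -12, 6, 39] -> [-12, -50, -24, -22] -> [] -> 0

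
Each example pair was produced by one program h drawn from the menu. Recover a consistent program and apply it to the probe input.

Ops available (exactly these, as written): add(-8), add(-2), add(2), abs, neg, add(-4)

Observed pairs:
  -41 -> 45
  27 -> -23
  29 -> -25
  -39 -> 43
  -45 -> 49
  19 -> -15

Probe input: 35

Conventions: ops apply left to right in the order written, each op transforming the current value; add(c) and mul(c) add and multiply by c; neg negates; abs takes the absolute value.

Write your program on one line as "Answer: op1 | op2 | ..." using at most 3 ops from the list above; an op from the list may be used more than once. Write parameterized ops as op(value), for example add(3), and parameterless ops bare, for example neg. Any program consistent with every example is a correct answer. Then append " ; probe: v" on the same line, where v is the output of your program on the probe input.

add(-4) | neg ; probe: -31

Check, running the answer program on each example:
  -41 -> -45 -> 45
  27 -> 23 -> -23
  29 -> 25 -> -25
  -39 -> -43 -> 43
  -45 -> -49 -> 49
  19 -> 15 -> -15
  probe: 35 -> 31 -> -31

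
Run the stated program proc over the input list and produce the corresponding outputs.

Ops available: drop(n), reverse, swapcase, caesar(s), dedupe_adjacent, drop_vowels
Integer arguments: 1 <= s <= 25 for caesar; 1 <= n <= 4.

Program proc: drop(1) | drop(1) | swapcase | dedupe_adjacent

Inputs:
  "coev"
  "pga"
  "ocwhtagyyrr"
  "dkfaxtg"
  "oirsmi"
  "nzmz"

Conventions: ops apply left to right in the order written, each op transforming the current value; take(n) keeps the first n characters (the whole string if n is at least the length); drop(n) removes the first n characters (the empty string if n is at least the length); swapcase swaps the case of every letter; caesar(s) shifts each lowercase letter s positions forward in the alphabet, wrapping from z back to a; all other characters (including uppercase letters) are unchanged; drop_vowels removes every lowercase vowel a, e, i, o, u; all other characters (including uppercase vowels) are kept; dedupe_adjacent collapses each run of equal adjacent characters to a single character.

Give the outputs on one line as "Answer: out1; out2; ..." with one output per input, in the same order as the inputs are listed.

"EV"; "A"; "WHTAGYR"; "FAXTG"; "RSMI"; "MZ"

Execution, op by op:
  "coev" -> "oev" -> "ev" -> "EV" -> "EV"
  "pga" -> "ga" -> "a" -> "A" -> "A"
  "ocwhtagyyrr" -> "cwhtagyyrr" -> "whtagyyrr" -> "WHTAGYYRR" -> "WHTAGYR"
  "dkfaxtg" -> "kfaxtg" -> "faxtg" -> "FAXTG" -> "FAXTG"
  "oirsmi" -> "irsmi" -> "rsmi" -> "RSMI" -> "RSMI"
  "nzmz" -> "zmz" -> "mz" -> "MZ" -> "MZ"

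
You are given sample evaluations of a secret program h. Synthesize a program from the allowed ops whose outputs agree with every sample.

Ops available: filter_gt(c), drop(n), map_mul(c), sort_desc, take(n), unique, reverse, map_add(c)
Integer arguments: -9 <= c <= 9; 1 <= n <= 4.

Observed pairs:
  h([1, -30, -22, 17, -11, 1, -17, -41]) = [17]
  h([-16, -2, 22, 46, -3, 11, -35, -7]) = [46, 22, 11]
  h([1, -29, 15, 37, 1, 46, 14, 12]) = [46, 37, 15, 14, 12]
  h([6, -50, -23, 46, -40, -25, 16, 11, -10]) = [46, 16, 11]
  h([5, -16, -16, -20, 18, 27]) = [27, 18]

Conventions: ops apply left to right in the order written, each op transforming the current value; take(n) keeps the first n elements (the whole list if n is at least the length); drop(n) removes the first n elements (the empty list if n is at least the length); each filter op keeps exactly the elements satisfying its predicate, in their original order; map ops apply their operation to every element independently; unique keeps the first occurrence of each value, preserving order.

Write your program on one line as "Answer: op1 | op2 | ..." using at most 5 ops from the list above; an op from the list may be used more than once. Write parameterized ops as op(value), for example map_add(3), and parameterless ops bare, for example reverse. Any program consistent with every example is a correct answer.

reverse | unique | filter_gt(6) | sort_desc

Check, running the answer program on each example:
  [1, -30, -22, 17, -11, 1, -17, -41] -> [-41, -17, 1, -11, 17, -22, -30, 1] -> [-41, -17, 1, -11, 17, -22, -30] -> [17] -> [17]
  [-16, -2, 22, 46, -3, 11, -35, -7] -> [-7, -35, 11, -3, 46, 22, -2, -16] -> [-7, -35, 11, -3, 46, 22, -2, -16] -> [11, 46, 22] -> [46, 22, 11]
  [1, -29, 15, 37, 1, 46, 14, 12] -> [12, 14, 46, 1, 37, 15, -29, 1] -> [12, 14, 46, 1, 37, 15, -29] -> [12, 14, 46, 37, 15] -> [46, 37, 15, 14, 12]
  [6, -50, -23, 46, -40, -25, 16, 11, -10] -> [-10, 11, 16, -25, -40, 46, -23, -50, 6] -> [-10, 11, 16, -25, -40, 46, -23, -50, 6] -> [11, 16, 46] -> [46, 16, 11]
  [5, -16, -16, -20, 18, 27] -> [27, 18, -20, -16, -16, 5] -> [27, 18, -20, -16, 5] -> [27, 18] -> [27, 18]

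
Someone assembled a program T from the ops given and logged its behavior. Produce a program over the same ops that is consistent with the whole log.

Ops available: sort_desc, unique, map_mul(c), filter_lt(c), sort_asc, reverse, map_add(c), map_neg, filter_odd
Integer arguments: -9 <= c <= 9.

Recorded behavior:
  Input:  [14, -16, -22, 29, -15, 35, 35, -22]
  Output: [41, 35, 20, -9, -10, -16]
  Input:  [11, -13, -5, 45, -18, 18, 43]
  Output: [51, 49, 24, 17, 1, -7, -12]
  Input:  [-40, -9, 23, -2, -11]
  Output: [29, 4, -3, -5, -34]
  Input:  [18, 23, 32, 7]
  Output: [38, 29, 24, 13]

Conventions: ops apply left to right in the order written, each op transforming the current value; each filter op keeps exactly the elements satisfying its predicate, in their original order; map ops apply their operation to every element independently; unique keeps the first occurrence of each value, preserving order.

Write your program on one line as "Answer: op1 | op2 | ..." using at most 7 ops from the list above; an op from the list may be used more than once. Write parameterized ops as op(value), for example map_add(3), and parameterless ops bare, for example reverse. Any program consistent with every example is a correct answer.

map_add(7) | sort_asc | map_add(-7) | sort_desc | unique | map_add(6)

Check, running the answer program on each example:
  [14, -16, -22, 29, -15, 35, 35, -22] -> [21, -9, -15, 36, -8, 42, 42, -15] -> [-15, -15, -9, -8, 21, 36, 42, 42] -> [-22, -22, -16, -15, 14, 29, 35, 35] -> [35, 35, 29, 14, -15, -16, -22, -22] -> [35, 29, 14, -15, -16, -22] -> [41, 35, 20, -9, -10, -16]
  [11, -13, -5, 45, -18, 18, 43] -> [18, -6, 2, 52, -11, 25, 50] -> [-11, -6, 2, 18, 25, 50, 52] -> [-18, -13, -5, 11, 18, 43, 45] -> [45, 43, 18, 11, -5, -13, -18] -> [45, 43, 18, 11, -5, -13, -18] -> [51, 49, 24, 17, 1, -7, -12]
  [-40, -9, 23, -2, -11] -> [-33, -2, 30, 5, -4] -> [-33, -4, -2, 5, 30] -> [-40, -11, -9, -2, 23] -> [23, -2, -9, -11, -40] -> [23, -2, -9, -11, -40] -> [29, 4, -3, -5, -34]
  [18, 23, 32, 7] -> [25, 30, 39, 14] -> [14, 25, 30, 39] -> [7, 18, 23, 32] -> [32, 23, 18, 7] -> [32, 23, 18, 7] -> [38, 29, 24, 13]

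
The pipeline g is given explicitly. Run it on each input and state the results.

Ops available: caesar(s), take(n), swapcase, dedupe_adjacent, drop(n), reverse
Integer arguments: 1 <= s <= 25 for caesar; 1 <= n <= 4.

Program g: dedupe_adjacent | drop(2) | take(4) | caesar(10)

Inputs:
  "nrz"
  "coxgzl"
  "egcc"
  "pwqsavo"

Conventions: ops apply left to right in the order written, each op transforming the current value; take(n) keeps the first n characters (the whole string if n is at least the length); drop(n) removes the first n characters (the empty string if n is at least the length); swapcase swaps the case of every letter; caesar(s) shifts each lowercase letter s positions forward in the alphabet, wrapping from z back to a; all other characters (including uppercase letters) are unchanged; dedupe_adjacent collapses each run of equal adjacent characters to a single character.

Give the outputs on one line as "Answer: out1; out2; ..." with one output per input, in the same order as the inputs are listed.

"j"; "hqjv"; "m"; "ackf"

Execution, op by op:
  "nrz" -> "nrz" -> "z" -> "z" -> "j"
  "coxgzl" -> "coxgzl" -> "xgzl" -> "xgzl" -> "hqjv"
  "egcc" -> "egc" -> "c" -> "c" -> "m"
  "pwqsavo" -> "pwqsavo" -> "qsavo" -> "qsav" -> "ackf"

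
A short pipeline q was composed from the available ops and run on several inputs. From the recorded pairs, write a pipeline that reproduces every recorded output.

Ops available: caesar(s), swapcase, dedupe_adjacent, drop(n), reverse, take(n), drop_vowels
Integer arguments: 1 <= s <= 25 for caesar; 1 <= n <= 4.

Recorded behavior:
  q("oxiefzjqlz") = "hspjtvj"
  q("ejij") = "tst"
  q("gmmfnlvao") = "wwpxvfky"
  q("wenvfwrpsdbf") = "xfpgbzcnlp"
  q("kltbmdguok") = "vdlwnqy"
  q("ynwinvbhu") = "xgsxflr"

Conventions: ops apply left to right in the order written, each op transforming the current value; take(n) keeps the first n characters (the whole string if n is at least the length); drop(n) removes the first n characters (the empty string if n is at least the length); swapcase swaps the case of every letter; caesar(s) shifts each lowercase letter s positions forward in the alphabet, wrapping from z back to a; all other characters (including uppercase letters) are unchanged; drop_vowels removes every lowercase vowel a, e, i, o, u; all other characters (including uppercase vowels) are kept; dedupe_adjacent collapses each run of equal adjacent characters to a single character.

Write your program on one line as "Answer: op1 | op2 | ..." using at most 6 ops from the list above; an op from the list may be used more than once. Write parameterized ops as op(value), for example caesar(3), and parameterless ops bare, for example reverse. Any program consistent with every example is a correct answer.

caesar(4) | drop(1) | caesar(11) | caesar(21) | drop_vowels

Check, running the answer program on each example:
  "oxiefzjqlz" -> "sbmijdnupd" -> "bmijdnupd" -> "mxtuoyfao" -> "hsopjtavj" -> "hspjtvj"
  "ejij" -> "inmn" -> "nmn" -> "yxy" -> "tst" -> "tst"
  "gmmfnlvao" -> "kqqjrpzes" -> "qqjrpzes" -> "bbucakpd" -> "wwpxvfky" -> "wwpxvfky"
  "wenvfwrpsdbf" -> "airzjavtwhfj" -> "irzjavtwhfj" -> "tckulgehsqu" -> "oxfpgbzcnlp" -> "xfpgbzcnlp"
  "kltbmdguok" -> "opxfqhkyso" -> "pxfqhkyso" -> "aiqbsvjdz" -> "vdlwnqeyu" -> "vdlwnqy"
  "ynwinvbhu" -> "cramrzfly" -> "ramrzfly" -> "clxckqwj" -> "xgsxflre" -> "xgsxflr"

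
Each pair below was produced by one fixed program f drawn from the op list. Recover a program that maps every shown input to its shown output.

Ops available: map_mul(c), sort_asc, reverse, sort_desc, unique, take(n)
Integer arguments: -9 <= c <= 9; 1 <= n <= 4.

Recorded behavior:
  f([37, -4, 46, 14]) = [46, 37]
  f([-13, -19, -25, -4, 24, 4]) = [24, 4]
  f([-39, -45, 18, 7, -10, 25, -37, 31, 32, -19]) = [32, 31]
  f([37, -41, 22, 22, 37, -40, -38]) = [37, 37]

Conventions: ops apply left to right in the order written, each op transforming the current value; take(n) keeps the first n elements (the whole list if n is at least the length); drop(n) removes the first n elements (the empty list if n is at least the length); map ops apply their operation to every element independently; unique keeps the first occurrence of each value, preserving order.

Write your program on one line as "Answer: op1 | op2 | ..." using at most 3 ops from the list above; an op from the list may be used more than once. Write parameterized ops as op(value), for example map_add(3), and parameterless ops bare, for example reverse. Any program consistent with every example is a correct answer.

sort_asc | sort_desc | take(2)

Check, running the answer program on each example:
  [37, -4, 46, 14] -> [-4, 14, 37, 46] -> [46, 37, 14, -4] -> [46, 37]
  [-13, -19, -25, -4, 24, 4] -> [-25, -19, -13, -4, 4, 24] -> [24, 4, -4, -13, -19, -25] -> [24, 4]
  [-39, -45, 18, 7, -10, 25, -37, 31, 32, -19] -> [-45, -39, -37, -19, -10, 7, 18, 25, 31, 32] -> [32, 31, 25, 18, 7, -10, -19, -37, -39, -45] -> [32, 31]
  [37, -41, 22, 22, 37, -40, -38] -> [-41, -40, -38, 22, 22, 37, 37] -> [37, 37, 22, 22, -38, -40, -41] -> [37, 37]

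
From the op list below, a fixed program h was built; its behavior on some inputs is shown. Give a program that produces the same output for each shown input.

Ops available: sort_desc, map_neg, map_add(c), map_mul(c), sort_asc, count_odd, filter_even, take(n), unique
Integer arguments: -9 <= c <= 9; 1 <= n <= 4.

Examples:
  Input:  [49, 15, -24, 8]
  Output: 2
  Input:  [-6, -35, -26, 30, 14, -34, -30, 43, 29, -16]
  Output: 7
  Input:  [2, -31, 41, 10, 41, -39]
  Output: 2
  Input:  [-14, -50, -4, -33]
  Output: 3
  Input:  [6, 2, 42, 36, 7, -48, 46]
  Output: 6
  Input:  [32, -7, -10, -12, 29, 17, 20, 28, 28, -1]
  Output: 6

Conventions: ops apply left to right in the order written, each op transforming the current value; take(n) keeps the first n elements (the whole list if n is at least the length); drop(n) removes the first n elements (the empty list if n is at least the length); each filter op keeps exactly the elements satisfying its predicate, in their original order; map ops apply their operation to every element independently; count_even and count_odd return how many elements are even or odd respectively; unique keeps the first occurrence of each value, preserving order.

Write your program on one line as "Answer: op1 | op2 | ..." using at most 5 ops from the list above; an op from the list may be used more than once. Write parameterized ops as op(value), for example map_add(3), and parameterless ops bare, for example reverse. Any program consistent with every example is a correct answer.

map_neg | map_add(5) | map_neg | count_odd

Check, running the answer program on each example:
  [49, 15, -24, 8] -> [-49, -15, 24, -8] -> [-44, -10, 29, -3] -> [44, 10, -29, 3] -> 2
  [-6, -35, -26, 30, 14, -34, -30, 43, 29, -16] -> [6, 35, 26, -30, -14, 34, 30, -43, -29, 16] -> [11, 40, 31, -25, -9, 39, 35, -38, -24, 21] -> [-11, -40, -31, 25, 9, -39, -35, 38, 24, -21] -> 7
  [2, -31, 41, 10, 41, -39] -> [-2, 31, -41, -10, -41, 39] -> [3, 36, -36, -5, -36, 44] -> [-3, -36, 36, 5, 36, -44] -> 2
  [-14, -50, -4, -33] -> [14, 50, 4, 33] -> [19, 55, 9, 38] -> [-19, -55, -9, -38] -> 3
  [6, 2, 42, 36, 7, -48, 46] -> [-6, -2, -42, -36, -7, 48, -46] -> [-1, 3, -37, -31, -2, 53, -41] -> [1, -3, 37, 31, 2, -53, 41] -> 6
  [32, -7, -10, -12, 29, 17, 20, 28, 28, -1] -> [-32, 7, 10, 12, -29, -17, -20, -28, -28, 1] -> [-27, 12, 15, 17, -24, -12, -15, -23, -23, 6] -> [27, -12, -15, -17, 24, 12, 15, 23, 23, -6] -> 6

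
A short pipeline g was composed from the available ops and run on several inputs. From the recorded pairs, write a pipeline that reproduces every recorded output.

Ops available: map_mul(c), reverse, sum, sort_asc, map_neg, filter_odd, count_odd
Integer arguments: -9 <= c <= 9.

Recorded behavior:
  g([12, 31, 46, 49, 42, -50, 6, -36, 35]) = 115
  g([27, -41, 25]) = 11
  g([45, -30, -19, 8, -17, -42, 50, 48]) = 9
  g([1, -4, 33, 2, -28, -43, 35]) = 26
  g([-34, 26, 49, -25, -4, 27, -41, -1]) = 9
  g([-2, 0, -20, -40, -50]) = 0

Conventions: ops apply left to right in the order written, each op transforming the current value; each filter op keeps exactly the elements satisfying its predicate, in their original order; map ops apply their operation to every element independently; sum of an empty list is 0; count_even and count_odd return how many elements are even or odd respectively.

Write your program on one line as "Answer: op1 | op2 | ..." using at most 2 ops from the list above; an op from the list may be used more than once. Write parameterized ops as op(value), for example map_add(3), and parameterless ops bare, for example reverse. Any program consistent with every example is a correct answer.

filter_odd | sum

Check, running the answer program on each example:
  [12, 31, 46, 49, 42, -50, 6, -36, 35] -> [31, 49, 35] -> 115
  [27, -41, 25] -> [27, -41, 25] -> 11
  [45, -30, -19, 8, -17, -42, 50, 48] -> [45, -19, -17] -> 9
  [1, -4, 33, 2, -28, -43, 35] -> [1, 33, -43, 35] -> 26
  [-34, 26, 49, -25, -4, 27, -41, -1] -> [49, -25, 27, -41, -1] -> 9
  [-2, 0, -20, -40, -50] -> [] -> 0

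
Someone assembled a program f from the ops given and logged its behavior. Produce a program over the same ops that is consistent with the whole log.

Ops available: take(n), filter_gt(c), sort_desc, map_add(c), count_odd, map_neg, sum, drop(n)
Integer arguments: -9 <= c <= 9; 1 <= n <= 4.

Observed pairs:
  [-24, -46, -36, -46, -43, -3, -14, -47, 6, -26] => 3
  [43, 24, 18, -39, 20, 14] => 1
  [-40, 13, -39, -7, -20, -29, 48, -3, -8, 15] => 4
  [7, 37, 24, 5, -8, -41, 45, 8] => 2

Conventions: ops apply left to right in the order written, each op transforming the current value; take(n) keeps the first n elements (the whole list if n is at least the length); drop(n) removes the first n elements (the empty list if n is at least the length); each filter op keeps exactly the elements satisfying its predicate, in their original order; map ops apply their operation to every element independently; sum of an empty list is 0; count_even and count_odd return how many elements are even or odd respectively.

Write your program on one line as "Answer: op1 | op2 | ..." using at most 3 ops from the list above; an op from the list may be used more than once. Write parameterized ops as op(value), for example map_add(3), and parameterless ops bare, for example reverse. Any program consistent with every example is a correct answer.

map_neg | filter_gt(-6) | count_odd

Check, running the answer program on each example:
  [-24, -46, -36, -46, -43, -3, -14, -47, 6, -26] -> [24, 46, 36, 46, 43, 3, 14, 47, -6, 26] -> [24, 46, 36, 46, 43, 3, 14, 47, 26] -> 3
  [43, 24, 18, -39, 20, 14] -> [-43, -24, -18, 39, -20, -14] -> [39] -> 1
  [-40, 13, -39, -7, -20, -29, 48, -3, -8, 15] -> [40, -13, 39, 7, 20, 29, -48, 3, 8, -15] -> [40, 39, 7, 20, 29, 3, 8] -> 4
  [7, 37, 24, 5, -8, -41, 45, 8] -> [-7, -37, -24, -5, 8, 41, -45, -8] -> [-5, 8, 41] -> 2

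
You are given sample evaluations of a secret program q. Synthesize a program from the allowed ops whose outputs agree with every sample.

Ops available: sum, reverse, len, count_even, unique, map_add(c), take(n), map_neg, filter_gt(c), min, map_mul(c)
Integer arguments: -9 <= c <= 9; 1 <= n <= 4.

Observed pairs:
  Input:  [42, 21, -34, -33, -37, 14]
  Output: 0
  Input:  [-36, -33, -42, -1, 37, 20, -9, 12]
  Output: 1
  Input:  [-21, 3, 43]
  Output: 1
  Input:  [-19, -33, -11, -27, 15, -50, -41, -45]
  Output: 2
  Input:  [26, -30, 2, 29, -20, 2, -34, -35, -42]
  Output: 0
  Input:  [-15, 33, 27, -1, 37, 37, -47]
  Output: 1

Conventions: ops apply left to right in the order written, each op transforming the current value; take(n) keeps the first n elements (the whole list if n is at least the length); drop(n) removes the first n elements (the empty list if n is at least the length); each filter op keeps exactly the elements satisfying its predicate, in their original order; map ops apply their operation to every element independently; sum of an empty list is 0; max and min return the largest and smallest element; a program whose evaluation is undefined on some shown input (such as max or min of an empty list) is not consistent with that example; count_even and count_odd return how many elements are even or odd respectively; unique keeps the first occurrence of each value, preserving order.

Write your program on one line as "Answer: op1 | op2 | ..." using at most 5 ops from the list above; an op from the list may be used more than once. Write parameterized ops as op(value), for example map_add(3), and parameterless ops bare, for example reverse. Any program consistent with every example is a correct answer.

map_mul(-9) | take(2) | filter_gt(7) | map_add(1) | count_even

Check, running the answer program on each example:
  [42, 21, -34, -33, -37, 14] -> [-378, -189, 306, 297, 333, -126] -> [-378, -189] -> [] -> [] -> 0
  [-36, -33, -42, -1, 37, 20, -9, 12] -> [324, 297, 378, 9, -333, -180, 81, -108] -> [324, 297] -> [324, 297] -> [325, 298] -> 1
  [-21, 3, 43] -> [189, -27, -387] -> [189, -27] -> [189] -> [190] -> 1
  [-19, -33, -11, -27, 15, -50, -41, -45] -> [171, 297, 99, 243, -135, 450, 369, 405] -> [171, 297] -> [171, 297] -> [172, 298] -> 2
  [26, -30, 2, 29, -20, 2, -34, -35, -42] -> [-234, 270, -18, -261, 180, -18, 306, 315, 378] -> [-234, 270] -> [270] -> [271] -> 0
  [-15, 33, 27, -1, 37, 37, -47] -> [135, -297, -243, 9, -333, -333, 423] -> [135, -297] -> [135] -> [136] -> 1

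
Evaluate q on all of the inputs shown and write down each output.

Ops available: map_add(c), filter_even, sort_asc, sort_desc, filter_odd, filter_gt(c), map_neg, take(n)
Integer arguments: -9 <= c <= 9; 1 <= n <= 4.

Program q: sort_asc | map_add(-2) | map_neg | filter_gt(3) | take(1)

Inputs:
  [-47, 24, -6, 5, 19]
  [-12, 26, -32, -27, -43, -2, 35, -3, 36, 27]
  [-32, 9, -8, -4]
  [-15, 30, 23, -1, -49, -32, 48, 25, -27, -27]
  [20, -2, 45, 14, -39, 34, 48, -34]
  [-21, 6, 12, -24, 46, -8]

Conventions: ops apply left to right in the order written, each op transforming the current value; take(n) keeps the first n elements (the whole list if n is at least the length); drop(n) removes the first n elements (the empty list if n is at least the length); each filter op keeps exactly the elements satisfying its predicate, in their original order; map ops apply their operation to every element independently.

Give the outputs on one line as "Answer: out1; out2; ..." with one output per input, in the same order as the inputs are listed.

[49]; [45]; [34]; [51]; [41]; [26]

Execution, op by op:
  [-47, 24, -6, 5, 19] -> [-47, -6, 5, 19, 24] -> [-49, -8, 3, 17, 22] -> [49, 8, -3, -17, -22] -> [49, 8] -> [49]
  [-12, 26, -32, -27, -43, -2, 35, -3, 36, 27] -> [-43, -32, -27, -12, -3, -2, 26, 27, 35, 36] -> [-45, -34, -29, -14, -5, -4, 24, 25, 33, 34] -> [45, 34, 29, 14, 5, 4, -24, -25, -33, -34] -> [45, 34, 29, 14, 5, 4] -> [45]
  [-32, 9, -8, -4] -> [-32, -8, -4, 9] -> [-34, -10, -6, 7] -> [34, 10, 6, -7] -> [34, 10, 6] -> [34]
  [-15, 30, 23, -1, -49, -32, 48, 25, -27, -27] -> [-49, -32, -27, -27, -15, -1, 23, 25, 30, 48] -> [-51, -34, -29, -29, -17, -3, 21, 23, 28, 46] -> [51, 34, 29, 29, 17, 3, -21, -23, -28, -46] -> [51, 34, 29, 29, 17] -> [51]
  [20, -2, 45, 14, -39, 34, 48, -34] -> [-39, -34, -2, 14, 20, 34, 45, 48] -> [-41, -36, -4, 12, 18, 32, 43, 46] -> [41, 36, 4, -12, -18, -32, -43, -46] -> [41, 36, 4] -> [41]
  [-21, 6, 12, -24, 46, -8] -> [-24, -21, -8, 6, 12, 46] -> [-26, -23, -10, 4, 10, 44] -> [26, 23, 10, -4, -10, -44] -> [26, 23, 10] -> [26]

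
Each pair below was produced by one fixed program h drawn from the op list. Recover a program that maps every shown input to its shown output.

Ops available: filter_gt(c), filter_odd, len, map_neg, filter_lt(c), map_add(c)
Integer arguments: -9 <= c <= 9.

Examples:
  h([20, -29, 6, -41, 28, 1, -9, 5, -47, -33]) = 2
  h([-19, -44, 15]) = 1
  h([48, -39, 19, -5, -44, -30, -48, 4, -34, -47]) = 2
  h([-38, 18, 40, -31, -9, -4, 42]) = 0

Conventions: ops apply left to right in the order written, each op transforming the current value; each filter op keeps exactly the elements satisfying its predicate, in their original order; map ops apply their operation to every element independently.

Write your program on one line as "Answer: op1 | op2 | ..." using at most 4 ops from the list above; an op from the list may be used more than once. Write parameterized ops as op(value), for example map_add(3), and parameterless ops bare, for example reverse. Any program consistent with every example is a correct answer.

filter_gt(-8) | filter_odd | map_neg | len

Check, running the answer program on each example:
  [20, -29, 6, -41, 28, 1, -9, 5, -47, -33] -> [20, 6, 28, 1, 5] -> [1, 5] -> [-1, -5] -> 2
  [-19, -44, 15] -> [15] -> [15] -> [-15] -> 1
  [48, -39, 19, -5, -44, -30, -48, 4, -34, -47] -> [48, 19, -5, 4] -> [19, -5] -> [-19, 5] -> 2
  [-38, 18, 40, -31, -9, -4, 42] -> [18, 40, -4, 42] -> [] -> [] -> 0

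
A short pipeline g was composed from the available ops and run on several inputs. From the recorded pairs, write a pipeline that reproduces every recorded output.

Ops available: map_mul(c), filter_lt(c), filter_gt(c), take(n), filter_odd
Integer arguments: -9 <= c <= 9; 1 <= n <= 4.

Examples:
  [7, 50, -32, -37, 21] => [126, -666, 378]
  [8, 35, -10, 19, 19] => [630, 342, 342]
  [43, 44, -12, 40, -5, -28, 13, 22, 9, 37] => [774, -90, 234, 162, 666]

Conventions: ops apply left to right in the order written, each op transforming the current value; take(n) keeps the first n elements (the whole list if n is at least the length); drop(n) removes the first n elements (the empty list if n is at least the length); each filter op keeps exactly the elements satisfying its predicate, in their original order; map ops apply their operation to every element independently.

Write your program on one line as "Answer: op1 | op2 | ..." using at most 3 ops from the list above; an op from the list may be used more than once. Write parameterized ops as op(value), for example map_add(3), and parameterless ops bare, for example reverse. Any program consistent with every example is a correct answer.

filter_odd | map_mul(2) | map_mul(9)

Check, running the answer program on each example:
  [7, 50, -32, -37, 21] -> [7, -37, 21] -> [14, -74, 42] -> [126, -666, 378]
  [8, 35, -10, 19, 19] -> [35, 19, 19] -> [70, 38, 38] -> [630, 342, 342]
  [43, 44, -12, 40, -5, -28, 13, 22, 9, 37] -> [43, -5, 13, 9, 37] -> [86, -10, 26, 18, 74] -> [774, -90, 234, 162, 666]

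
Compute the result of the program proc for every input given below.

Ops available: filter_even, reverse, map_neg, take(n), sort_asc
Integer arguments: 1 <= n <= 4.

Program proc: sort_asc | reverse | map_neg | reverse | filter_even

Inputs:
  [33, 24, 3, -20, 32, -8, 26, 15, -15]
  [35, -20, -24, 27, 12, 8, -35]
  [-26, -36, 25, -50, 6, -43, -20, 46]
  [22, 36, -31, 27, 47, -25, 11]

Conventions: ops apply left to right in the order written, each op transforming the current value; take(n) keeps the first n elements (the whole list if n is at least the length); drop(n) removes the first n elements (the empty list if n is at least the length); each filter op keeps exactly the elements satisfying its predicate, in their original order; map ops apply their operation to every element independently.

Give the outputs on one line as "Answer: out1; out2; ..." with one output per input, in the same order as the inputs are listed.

Execution, op by op:
  [33, 24, 3, -20, 32, -8, 26, 15, -15] -> [-20, -15, -8, 3, 15, 24, 26, 32, 33] -> [33, 32, 26, 24, 15, 3, -8, -15, -20] -> [-33, -32, -26, -24, -15, -3, 8, 15, 20] -> [20, 15, 8, -3, -15, -24, -26, -32, -33] -> [20, 8, -24, -26, -32]
  [35, -20, -24, 27, 12, 8, -35] -> [-35, -24, -20, 8, 12, 27, 35] -> [35, 27, 12, 8, -20, -24, -35] -> [-35, -27, -12, -8, 20, 24, 35] -> [35, 24, 20, -8, -12, -27, -35] -> [24, 20, -8, -12]
  [-26, -36, 25, -50, 6, -43, -20, 46] -> [-50, -43, -36, -26, -20, 6, 25, 46] -> [46, 25, 6, -20, -26, -36, -43, -50] -> [-46, -25, -6, 20, 26, 36, 43, 50] -> [50, 43, 36, 26, 20, -6, -25, -46] -> [50, 36, 26, 20, -6, -46]
  [22, 36, -31, 27, 47, -25, 11] -> [-31, -25, 11, 22, 27, 36, 47] -> [47, 36, 27, 22, 11, -25, -31] -> [-47, -36, -27, -22, -11, 25, 31] -> [31, 25, -11, -22, -27, -36, -47] -> [-22, -36]

[20, 8, -24, -26, -32]; [24, 20, -8, -12]; [50, 36, 26, 20, -6, -46]; [-22, -36]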